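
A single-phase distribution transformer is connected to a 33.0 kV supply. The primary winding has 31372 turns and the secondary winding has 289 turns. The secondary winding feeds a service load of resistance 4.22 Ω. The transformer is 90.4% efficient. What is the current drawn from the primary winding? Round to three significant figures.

V_s = 33000 × 289/31372 = 304.00 V.
I_s = V_s/R = 304.00/4.22 = 72.037 A.
P_out = V_s I_s = 304.00 × 72.037 = 21899 W.
P_in = P_out/η = 21899/0.904 = 24225 W.
I_p = P_in/V_p = 24225/33000 = 0.734 A.

I_p ≈ 0.734 A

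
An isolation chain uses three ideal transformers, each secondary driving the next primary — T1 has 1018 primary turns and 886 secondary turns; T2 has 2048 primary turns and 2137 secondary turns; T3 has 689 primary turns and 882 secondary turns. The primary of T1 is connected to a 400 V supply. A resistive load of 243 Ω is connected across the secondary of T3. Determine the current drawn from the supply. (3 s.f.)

Secondary of T1: V = 400.00 × 886/1018 = 348.13 V.
Secondary of T2: V = 348.13 × 2137/2048 = 363.26 V.
Secondary of T3: V = 363.26 × 882/689 = 465.02 V.
I_load = 465.02/243 = 1.9137 A, so P_out = 465.02 × 1.9137 = 889.88 W.
All ideal ⇒ P_in = P_out, so I_supply = 889.88/400 = 2.22 A.

I_supply ≈ 2.22 A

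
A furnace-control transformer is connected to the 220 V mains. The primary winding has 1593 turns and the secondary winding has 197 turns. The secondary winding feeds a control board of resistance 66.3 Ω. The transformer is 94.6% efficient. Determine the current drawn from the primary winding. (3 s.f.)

I_p ≈ 0.0536 A

V_s = 220 × 197/1593 = 27.207 V.
I_s = V_s/R = 27.207/66.3 = 0.41035 A.
P_out = V_s I_s = 27.207 × 0.41035 = 11.164 W.
P_in = P_out/η = 11.164/0.946 = 11.802 W.
I_p = P_in/V_p = 11.802/220 = 0.0536 A.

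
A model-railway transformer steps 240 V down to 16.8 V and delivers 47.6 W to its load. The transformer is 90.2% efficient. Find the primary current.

P_in = P_out/η = 47.6/0.902 = 52.772 W.
I_p = P_in/V_p = 52.772/240 = 0.220 A.

I_p ≈ 0.220 A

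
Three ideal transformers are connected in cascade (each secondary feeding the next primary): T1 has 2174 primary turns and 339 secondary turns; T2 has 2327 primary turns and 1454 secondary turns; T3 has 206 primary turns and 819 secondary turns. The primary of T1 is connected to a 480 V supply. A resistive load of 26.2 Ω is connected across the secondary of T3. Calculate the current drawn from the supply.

Secondary of T1: V = 480.00 × 339/2174 = 74.848 V.
Secondary of T2: V = 74.848 × 1454/2327 = 46.768 V.
Secondary of T3: V = 46.768 × 819/206 = 185.94 V.
I_load = 185.94/26.2 = 7.0968 A, so P_out = 185.94 × 7.0968 = 1319.6 W.
All ideal ⇒ P_in = P_out, so I_supply = 1319.6/480 = 2.75 A.

I_supply ≈ 2.75 A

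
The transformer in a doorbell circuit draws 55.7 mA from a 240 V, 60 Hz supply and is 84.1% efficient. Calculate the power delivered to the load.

P_in = V_p I_p = 240 × 0.0557 = 13.368 W.
P_out = η P_in = 0.841 × 13.368 = 11.2 W.

P_out ≈ 11.2 W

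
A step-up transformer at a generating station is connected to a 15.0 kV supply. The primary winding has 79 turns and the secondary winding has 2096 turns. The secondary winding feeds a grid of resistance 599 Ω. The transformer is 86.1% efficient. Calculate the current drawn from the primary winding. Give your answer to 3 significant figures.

I_p ≈ 20500 A

V_s = 15000 × 2096/79 = 397970 V.
I_s = V_s/R = 397970/599 = 664.40 A.
P_out = V_s I_s = 397970 × 664.40 = 2.6441×10^8 W.
P_in = P_out/η = 2.6441×10^8/0.861 = 3.0710×10^8 W.
I_p = P_in/V_p = 3.0710×10^8/15000 = 20500 A.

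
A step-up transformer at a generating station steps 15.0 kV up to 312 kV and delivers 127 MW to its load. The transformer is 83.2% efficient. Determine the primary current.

I_p ≈ 10200 A

P_in = P_out/η = 1.27×10^8/0.832 = 1.5264×10^8 W.
I_p = P_in/V_p = 1.5264×10^8/15000 = 10200 A.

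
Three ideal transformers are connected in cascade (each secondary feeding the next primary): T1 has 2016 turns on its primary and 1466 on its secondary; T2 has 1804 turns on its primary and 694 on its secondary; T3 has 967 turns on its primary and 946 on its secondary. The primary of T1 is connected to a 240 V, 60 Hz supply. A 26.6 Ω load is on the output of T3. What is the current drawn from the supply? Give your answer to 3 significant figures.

I_supply ≈ 0.676 A

After T1: V = 240.00 × 1466/2016 = 174.52 V.
After T2: V = 174.52 × 694/1804 = 67.139 V.
After T3: V = 67.139 × 946/967 = 65.681 V.
I_load = 65.681/26.6 = 2.4692 A, so P_out = 65.681 × 2.4692 = 162.18 W.
All ideal ⇒ P_in = P_out, so I_supply = 162.18/240 = 0.676 A.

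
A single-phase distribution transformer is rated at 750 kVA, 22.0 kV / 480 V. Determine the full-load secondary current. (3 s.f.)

I_s = S/V_s = 750000/480 = 1560 A.

I_s ≈ 1560 A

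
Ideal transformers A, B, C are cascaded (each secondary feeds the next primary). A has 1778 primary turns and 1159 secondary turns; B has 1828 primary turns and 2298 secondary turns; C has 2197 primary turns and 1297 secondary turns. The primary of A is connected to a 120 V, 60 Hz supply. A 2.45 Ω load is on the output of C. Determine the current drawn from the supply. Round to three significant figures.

Secondary of A: V = 120.00 × 1159/1778 = 78.223 V.
Secondary of B: V = 78.223 × 2298/1828 = 98.335 V.
Secondary of C: V = 98.335 × 1297/2197 = 58.052 V.
I_load = 58.052/2.45 = 23.695 A, so P_out = 58.052 × 23.695 = 1375.5 W.
All ideal ⇒ P_in = P_out, so I_supply = 1375.5/120 = 11.5 A.

I_supply ≈ 11.5 A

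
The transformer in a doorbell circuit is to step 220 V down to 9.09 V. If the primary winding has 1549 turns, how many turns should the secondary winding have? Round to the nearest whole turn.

N_s = 64 turns

N_s/N_p = V_s/V_p, so N_s = 1549 × 9.09/220 = 64.0 ≈ 64 turns.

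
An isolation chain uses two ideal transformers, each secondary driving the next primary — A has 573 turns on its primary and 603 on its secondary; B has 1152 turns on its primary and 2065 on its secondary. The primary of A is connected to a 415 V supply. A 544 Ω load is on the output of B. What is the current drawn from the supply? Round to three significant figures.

Secondary of A: V = 415.00 × 603/573 = 436.73 V.
Secondary of B: V = 436.73 × 2065/1152 = 782.85 V.
I_load = 782.85/544 = 1.4391 A, so P_out = 782.85 × 1.4391 = 1126.6 W.
All ideal ⇒ P_in = P_out, so I_supply = 1126.6/415 = 2.71 A.

I_supply ≈ 2.71 A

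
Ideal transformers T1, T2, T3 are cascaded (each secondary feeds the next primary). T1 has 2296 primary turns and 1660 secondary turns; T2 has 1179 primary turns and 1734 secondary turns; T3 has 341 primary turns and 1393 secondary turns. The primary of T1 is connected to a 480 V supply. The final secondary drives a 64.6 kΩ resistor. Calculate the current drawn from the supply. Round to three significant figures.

I_supply ≈ 0.140 A

Secondary of T1: V = 480.00 × 1660/2296 = 347.04 V.
Secondary of T2: V = 347.04 × 1734/1179 = 510.40 V.
Secondary of T3: V = 510.40 × 1393/341 = 2085.0 V.
I_load = 2085.0/64600 = 0.032276 A, so P_out = 2085.0 × 0.032276 = 67.296 W.
All ideal ⇒ P_in = P_out, so I_supply = 67.296/480 = 0.140 A.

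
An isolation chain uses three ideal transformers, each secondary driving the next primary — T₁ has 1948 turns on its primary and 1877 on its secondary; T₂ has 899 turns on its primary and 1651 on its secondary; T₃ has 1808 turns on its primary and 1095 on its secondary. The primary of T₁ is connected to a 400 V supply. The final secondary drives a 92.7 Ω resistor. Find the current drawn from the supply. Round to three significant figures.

I_supply ≈ 4.96 A

After T₁: V = 400.00 × 1877/1948 = 385.42 V.
After T₂: V = 385.42 × 1651/899 = 707.82 V.
After T₃: V = 707.82 × 1095/1808 = 428.69 V.
I_load = 428.69/92.7 = 4.6244 A, so P_out = 428.69 × 4.6244 = 1982.4 W.
All ideal ⇒ P_in = P_out, so I_supply = 1982.4/400 = 4.96 A.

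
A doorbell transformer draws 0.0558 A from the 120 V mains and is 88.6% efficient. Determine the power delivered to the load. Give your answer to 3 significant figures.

P_out ≈ 5.93 W

P_in = V_p I_p = 120 × 0.0558 = 6.6960 W.
P_out = η P_in = 0.886 × 6.6960 = 5.93 W.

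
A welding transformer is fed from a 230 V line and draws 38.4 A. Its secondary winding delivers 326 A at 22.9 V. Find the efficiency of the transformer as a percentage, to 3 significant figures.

P_in = 230 × 38.4 = 8832.00 W.
P_out = 22.9 × 326 = 7465.40 W.
η = P_out/P_in = 7465.40/8832.00 = 0.845.

η ≈ 84.5%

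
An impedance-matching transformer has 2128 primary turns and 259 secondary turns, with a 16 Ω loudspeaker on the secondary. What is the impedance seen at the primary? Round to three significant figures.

Z_p = (N_p/N_s)² × Z_s = (2128/259)² × 16 = 1080 Ω.

Z_p ≈ 1080 Ω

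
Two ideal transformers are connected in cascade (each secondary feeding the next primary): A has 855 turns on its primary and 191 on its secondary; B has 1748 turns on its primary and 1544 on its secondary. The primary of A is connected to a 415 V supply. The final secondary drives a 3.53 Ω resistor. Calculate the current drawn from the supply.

I_supply ≈ 4.58 A

Secondary of A: V = 415.00 × 191/855 = 92.708 V.
Secondary of B: V = 92.708 × 1544/1748 = 81.888 V.
I_load = 81.888/3.53 = 23.198 A, so P_out = 81.888 × 23.198 = 1899.6 W.
All ideal ⇒ P_in = P_out, so I_supply = 1899.6/415 = 4.58 A.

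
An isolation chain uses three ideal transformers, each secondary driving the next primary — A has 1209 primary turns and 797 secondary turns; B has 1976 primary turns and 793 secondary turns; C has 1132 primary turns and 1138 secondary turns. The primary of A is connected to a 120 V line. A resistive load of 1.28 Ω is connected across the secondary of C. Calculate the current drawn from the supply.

I_supply ≈ 6.63 A

After A: V = 120.00 × 797/1209 = 79.107 V.
After B: V = 79.107 × 793/1976 = 31.747 V.
After C: V = 31.747 × 1138/1132 = 31.915 V.
I_load = 31.915/1.28 = 24.934 A, so P_out = 31.915 × 24.934 = 795.76 W.
All ideal ⇒ P_in = P_out, so I_supply = 795.76/120 = 6.63 A.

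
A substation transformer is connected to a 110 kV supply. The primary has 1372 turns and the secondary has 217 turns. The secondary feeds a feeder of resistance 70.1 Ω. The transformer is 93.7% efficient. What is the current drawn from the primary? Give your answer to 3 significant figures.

I_p ≈ 41.9 A

V_s = 110000 × 217/1372 = 17398 V.
I_s = V_s/R = 17398/70.1 = 248.19 A.
P_out = V_s I_s = 17398 × 248.19 = 4.3180×10^6 W.
P_in = P_out/η = 4.3180×10^6/0.937 = 4.6083×10^6 W.
I_p = P_in/V_p = 4.6083×10^6/110000 = 41.9 A.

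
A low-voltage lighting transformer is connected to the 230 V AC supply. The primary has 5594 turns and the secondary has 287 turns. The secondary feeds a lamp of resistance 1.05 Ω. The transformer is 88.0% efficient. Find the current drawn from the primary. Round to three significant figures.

I_p ≈ 0.655 A

V_s = 230 × 287/5594 = 11.800 V.
I_s = V_s/R = 11.800/1.05 = 11.238 A.
P_out = V_s I_s = 11.800 × 11.238 = 132.61 W.
P_in = P_out/η = 132.61/0.880 = 150.70 W.
I_p = P_in/V_p = 150.70/230 = 0.655 A.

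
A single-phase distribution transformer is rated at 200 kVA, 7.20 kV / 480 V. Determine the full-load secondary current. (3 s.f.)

I_s ≈ 417 A

I_s = S/V_s = 200000/480 = 417 A.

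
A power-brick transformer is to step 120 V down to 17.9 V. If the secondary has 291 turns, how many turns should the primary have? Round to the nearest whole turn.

N_p = 1951 turns

N_p/N_s = V_p/V_s, so N_p = 291 × 120/17.9 = 1950.8 ≈ 1951 turns.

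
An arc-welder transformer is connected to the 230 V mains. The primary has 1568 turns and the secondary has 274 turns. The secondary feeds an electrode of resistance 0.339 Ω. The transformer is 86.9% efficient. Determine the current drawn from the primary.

I_p ≈ 23.8 A

V_s = 230 × 274/1568 = 40.191 V.
I_s = V_s/R = 40.191/0.339 = 118.56 A.
P_out = V_s I_s = 40.191 × 118.56 = 4765.0 W.
P_in = P_out/η = 4765.0/0.869 = 5483.3 W.
I_p = P_in/V_p = 5483.3/230 = 23.8 A.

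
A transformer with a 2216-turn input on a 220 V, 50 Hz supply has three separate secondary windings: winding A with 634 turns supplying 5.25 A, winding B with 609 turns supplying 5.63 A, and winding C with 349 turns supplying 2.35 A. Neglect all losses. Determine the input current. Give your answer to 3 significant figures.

I_in ≈ 3.42 A

V_A = 220 × 634/2216 = 62.942 V; V_B = 220 × 609/2216 = 60.460 V; V_C = 220 × 349/2216 = 34.648 V.
P_out = V_A I_A + V_B I_B + V_C I_C = 62.942×5.25 + 60.460×5.63 + 34.648×2.35 = 330.45 + 340.39 + 81.423 = 752.26 W.
Ideal ⇒ P_in = P_out, so I_in = P_out/V_in = 752.26/220 = 3.42 A.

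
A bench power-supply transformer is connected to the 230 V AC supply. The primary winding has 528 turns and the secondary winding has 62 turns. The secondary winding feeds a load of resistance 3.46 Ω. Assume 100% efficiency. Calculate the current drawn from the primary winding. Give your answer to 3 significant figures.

V_s = V_p × N_s/N_p = 230 × 62/528 = 27.008 V.
I_s = V_s/R = 27.008/3.46 = 7.8057 A.
For an ideal transformer I_p N_p = I_s N_s, so I_p = 7.8057 × 62/528 = 0.917 A.

I_p ≈ 0.917 A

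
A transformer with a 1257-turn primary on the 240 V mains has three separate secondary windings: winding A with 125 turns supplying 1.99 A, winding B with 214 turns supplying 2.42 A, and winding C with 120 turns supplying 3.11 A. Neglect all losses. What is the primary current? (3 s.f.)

V_A = 240 × 125/1257 = 23.866 V; V_B = 240 × 214/1257 = 40.859 V; V_C = 240 × 120/1257 = 22.912 V.
P_out = V_A I_A + V_B I_B + V_C I_C = 23.866×1.99 + 40.859×2.42 + 22.912×3.11 = 47.494 + 98.879 + 71.255 = 217.63 W.
Ideal ⇒ P_in = P_out, so I_p = P_out/V_p = 217.63/240 = 0.907 A.

I_p ≈ 0.907 A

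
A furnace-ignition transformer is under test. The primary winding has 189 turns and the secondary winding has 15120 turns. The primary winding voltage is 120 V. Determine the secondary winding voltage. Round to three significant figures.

V_s/V_p = N_s/N_p, so V_s = 120 × 15120/189 = 9600 V.

V_s ≈ 9600 V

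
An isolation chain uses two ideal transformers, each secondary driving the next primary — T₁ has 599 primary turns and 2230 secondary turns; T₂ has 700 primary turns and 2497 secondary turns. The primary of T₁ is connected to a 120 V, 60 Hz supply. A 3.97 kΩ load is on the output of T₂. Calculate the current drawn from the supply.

After T₁: V = 120.00 × 2230/599 = 446.74 V.
After T₂: V = 446.74 × 2497/700 = 1593.6 V.
I_load = 1593.6/3970 = 0.40141 A, so P_out = 1593.6 × 0.40141 = 639.69 W.
All ideal ⇒ P_in = P_out, so I_supply = 639.69/120 = 5.33 A.

I_supply ≈ 5.33 A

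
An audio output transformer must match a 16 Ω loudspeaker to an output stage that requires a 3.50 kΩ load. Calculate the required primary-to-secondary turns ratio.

N_p/N_s ≈ 14.8

Z_p/Z_s = (N_p/N_s)², so N_p/N_s = √(3500/16) = √219 = 14.8.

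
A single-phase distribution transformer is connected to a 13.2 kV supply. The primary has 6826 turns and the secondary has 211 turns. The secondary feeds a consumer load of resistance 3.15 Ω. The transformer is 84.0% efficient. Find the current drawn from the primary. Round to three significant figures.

I_p ≈ 4.77 A

V_s = 13200 × 211/6826 = 408.03 V.
I_s = V_s/R = 408.03/3.15 = 129.53 A.
P_out = V_s I_s = 408.03 × 129.53 = 52853 W.
P_in = P_out/η = 52853/0.840 = 62920 W.
I_p = P_in/V_p = 62920/13200 = 4.77 A.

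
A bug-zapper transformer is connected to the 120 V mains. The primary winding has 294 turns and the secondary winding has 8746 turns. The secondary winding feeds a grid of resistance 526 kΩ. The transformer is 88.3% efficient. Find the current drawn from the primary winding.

V_s = 120 × 8746/294 = 3569.8 V.
I_s = V_s/R = 3569.8/526000 = 0.0067867 A.
P_out = V_s I_s = 3569.8 × 0.0067867 = 24.227 W.
P_in = P_out/η = 24.227/0.883 = 27.437 W.
I_p = P_in/V_p = 27.437/120 = 0.229 A.

I_p ≈ 0.229 A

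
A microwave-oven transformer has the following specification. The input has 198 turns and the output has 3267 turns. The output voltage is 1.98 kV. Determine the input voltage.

V_in/V_out = N_in/N_out, so V_in = 1980 × 198/3267 = 120 V.

V_in ≈ 120 V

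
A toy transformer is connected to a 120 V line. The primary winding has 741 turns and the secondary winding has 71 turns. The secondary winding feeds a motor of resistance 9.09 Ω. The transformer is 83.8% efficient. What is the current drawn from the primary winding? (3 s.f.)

I_p ≈ 0.145 A

V_s = 120 × 71/741 = 11.498 V.
I_s = V_s/R = 11.498/9.09 = 1.2649 A.
P_out = V_s I_s = 11.498 × 1.2649 = 14.544 W.
P_in = P_out/η = 14.544/0.838 = 17.355 W.
I_p = P_in/V_p = 17.355/120 = 0.145 A.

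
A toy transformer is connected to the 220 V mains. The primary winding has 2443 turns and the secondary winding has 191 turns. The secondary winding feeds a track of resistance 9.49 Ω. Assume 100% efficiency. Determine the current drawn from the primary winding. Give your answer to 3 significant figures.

I_p ≈ 0.142 A

V_s = V_p × N_s/N_p = 220 × 191/2443 = 17.200 V.
I_s = V_s/R = 17.200/9.49 = 1.8125 A.
For an ideal transformer I_p N_p = I_s N_s, so I_p = 1.8125 × 191/2443 = 0.142 A.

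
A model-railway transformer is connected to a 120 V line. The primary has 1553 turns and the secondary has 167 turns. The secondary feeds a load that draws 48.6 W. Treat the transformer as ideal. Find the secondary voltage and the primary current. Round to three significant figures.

V_s = V_p × N_s/N_p = 120 × 167/1553 = 12.904 V.
I_s = P/V_s = 48.6/12.904 = 3.7663 A.
I_p = I_s × N_s/N_p = 3.7663 × 167/1553 = 0.405 A.

V_s ≈ 12.9 V, I_p ≈ 0.405 A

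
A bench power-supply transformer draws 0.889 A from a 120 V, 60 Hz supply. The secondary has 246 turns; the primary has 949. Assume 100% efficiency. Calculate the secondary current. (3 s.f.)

I_s/I_p = N_p/N_s, so I_s = 0.889 × 949/246 = 3.43 A.

I_s ≈ 3.43 A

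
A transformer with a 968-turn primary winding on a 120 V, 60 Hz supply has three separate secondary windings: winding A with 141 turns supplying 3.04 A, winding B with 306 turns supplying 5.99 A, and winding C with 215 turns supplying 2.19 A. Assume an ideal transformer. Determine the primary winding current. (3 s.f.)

V_A = 120 × 141/968 = 17.479 V; V_B = 120 × 306/968 = 37.934 V; V_C = 120 × 215/968 = 26.653 V.
P_out = V_A I_A + V_B I_B + V_C I_C = 17.479×3.04 + 37.934×5.99 + 26.653×2.19 = 53.137 + 227.22 + 58.370 = 338.73 W.
Ideal ⇒ P_in = P_out, so I_p = P_out/V_p = 338.73/120 = 2.82 A.

I_p ≈ 2.82 A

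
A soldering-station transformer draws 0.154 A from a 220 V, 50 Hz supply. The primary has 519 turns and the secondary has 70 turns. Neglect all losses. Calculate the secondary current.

I_s/I_p = N_p/N_s, so I_s = 0.154 × 519/70 = 1.14 A.

I_s ≈ 1.14 A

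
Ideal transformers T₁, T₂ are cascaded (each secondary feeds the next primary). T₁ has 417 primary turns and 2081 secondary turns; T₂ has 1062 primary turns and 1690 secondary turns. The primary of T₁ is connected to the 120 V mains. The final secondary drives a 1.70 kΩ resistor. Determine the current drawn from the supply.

I_supply ≈ 4.45 A

After T₁: V = 120.00 × 2081/417 = 598.85 V.
After T₂: V = 598.85 × 1690/1062 = 952.97 V.
I_load = 952.97/1700 = 0.56057 A, so P_out = 952.97 × 0.56057 = 534.21 W.
All ideal ⇒ P_in = P_out, so I_supply = 534.21/120 = 4.45 A.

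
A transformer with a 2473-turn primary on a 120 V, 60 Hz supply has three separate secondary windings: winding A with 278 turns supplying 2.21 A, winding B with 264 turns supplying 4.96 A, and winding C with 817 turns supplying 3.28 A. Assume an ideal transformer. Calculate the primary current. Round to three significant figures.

I_p ≈ 1.86 A

V_A = 120 × 278/2473 = 13.490 V; V_B = 120 × 264/2473 = 12.810 V; V_C = 120 × 817/2473 = 39.644 V.
P_out = V_A I_A + V_B I_B + V_C I_C = 13.490×2.21 + 12.810×4.96 + 39.644×3.28 = 29.812 + 63.539 + 130.03 = 223.38 W.
Ideal ⇒ P_in = P_out, so I_p = P_out/V_p = 223.38/120 = 1.86 A.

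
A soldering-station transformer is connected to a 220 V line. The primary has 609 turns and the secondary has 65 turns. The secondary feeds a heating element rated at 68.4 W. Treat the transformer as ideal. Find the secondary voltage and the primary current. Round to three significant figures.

V_s ≈ 23.5 V, I_p ≈ 0.311 A

V_s = V_p × N_s/N_p = 220 × 65/609 = 23.481 V.
I_s = P/V_s = 68.4/23.481 = 2.9130 A.
I_p = I_s × N_s/N_p = 2.9130 × 65/609 = 0.311 A.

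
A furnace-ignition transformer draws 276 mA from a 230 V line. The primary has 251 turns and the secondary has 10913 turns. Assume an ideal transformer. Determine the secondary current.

I_s/I_p = N_p/N_s, so I_s = 0.276 × 251/10913 = 0.00635 A.

I_s ≈ 0.00635 A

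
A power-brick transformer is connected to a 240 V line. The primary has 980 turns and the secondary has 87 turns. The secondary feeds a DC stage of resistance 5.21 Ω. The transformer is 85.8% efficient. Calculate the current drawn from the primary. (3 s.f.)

V_s = 240 × 87/980 = 21.306 V.
I_s = V_s/R = 21.306/5.21 = 4.0895 A.
P_out = V_s I_s = 21.306 × 4.0895 = 87.131 W.
P_in = P_out/η = 87.131/0.858 = 101.55 W.
I_p = P_in/V_p = 101.55/240 = 0.423 A.

I_p ≈ 0.423 A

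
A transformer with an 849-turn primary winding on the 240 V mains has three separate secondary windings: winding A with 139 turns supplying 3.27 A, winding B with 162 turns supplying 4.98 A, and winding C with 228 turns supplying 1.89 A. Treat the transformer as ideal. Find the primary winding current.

V_A = 240 × 139/849 = 39.293 V; V_B = 240 × 162/849 = 45.795 V; V_C = 240 × 228/849 = 64.452 V.
P_out = V_A I_A + V_B I_B + V_C I_C = 39.293×3.27 + 45.795×4.98 + 64.452×1.89 = 128.49 + 228.06 + 121.81 = 478.36 W.
Ideal ⇒ P_in = P_out, so I_p = P_out/V_p = 478.36/240 = 1.99 A.

I_p ≈ 1.99 A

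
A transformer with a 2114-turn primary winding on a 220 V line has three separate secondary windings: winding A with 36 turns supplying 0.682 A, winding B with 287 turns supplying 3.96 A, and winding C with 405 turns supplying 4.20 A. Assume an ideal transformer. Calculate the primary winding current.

V_A = 220 × 36/2114 = 3.7465 V; V_B = 220 × 287/2114 = 29.868 V; V_C = 220 × 405/2114 = 42.148 V.
P_out = V_A I_A + V_B I_B + V_C I_C = 3.7465×0.682 + 29.868×3.96 + 42.148×4.20 = 2.5551 + 118.28 + 177.02 = 297.85 W.
Ideal ⇒ P_in = P_out, so I_p = P_out/V_p = 297.85/220 = 1.35 A.

I_p ≈ 1.35 A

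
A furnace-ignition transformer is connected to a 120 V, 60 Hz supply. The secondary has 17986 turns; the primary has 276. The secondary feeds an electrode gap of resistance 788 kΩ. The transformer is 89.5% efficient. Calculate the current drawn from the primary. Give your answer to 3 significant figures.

V_s = 120 × 17986/276 = 7820.0 V.
I_s = V_s/R = 7820.0/788000 = 0.0099239 A.
P_out = V_s I_s = 7820.0 × 0.0099239 = 77.605 W.
P_in = P_out/η = 77.605/0.895 = 86.709 W.
I_p = P_in/V_p = 86.709/120 = 0.723 A.

I_p ≈ 0.723 A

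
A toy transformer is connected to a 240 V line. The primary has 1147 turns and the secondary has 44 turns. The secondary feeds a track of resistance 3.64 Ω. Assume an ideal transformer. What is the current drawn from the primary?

I_p ≈ 0.0970 A

V_s = V_p × N_s/N_p = 240 × 44/1147 = 9.2066 V.
I_s = V_s/R = 9.2066/3.64 = 2.5293 A.
For an ideal transformer I_p N_p = I_s N_s, so I_p = 2.5293 × 44/1147 = 0.0970 A.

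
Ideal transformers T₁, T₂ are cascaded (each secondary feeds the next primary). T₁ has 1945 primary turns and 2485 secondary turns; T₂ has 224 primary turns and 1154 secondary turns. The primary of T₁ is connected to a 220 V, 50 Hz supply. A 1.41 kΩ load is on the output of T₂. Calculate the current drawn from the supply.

Secondary of T₁: V = 220.00 × 2485/1945 = 281.08 V.
Secondary of T₂: V = 281.08 × 1154/224 = 1448.1 V.
I_load = 1448.1/1410 = 1.0270 A, so P_out = 1448.1 × 1.0270 = 1487.2 W.
All ideal ⇒ P_in = P_out, so I_supply = 1487.2/220 = 6.76 A.

I_supply ≈ 6.76 A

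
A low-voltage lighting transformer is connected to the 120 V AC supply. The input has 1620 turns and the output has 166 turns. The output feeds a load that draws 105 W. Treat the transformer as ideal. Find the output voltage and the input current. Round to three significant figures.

V_out = V_in × N_out/N_in = 120 × 166/1620 = 12.296 V.
I_out = P/V_out = 105/12.296 = 8.5392 A.
I_in = I_out × N_out/N_in = 8.5392 × 166/1620 = 0.875 A.

V_out ≈ 12.3 V, I_in ≈ 0.875 A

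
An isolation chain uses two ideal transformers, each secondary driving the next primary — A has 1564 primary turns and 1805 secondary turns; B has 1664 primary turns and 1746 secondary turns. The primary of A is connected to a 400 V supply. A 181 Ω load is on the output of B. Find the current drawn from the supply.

Secondary of A: V = 400.00 × 1805/1564 = 461.64 V.
Secondary of B: V = 461.64 × 1746/1664 = 484.39 V.
I_load = 484.39/181 = 2.6762 A, so P_out = 484.39 × 2.6762 = 1296.3 W.
All ideal ⇒ P_in = P_out, so I_supply = 1296.3/400 = 3.24 A.

I_supply ≈ 3.24 A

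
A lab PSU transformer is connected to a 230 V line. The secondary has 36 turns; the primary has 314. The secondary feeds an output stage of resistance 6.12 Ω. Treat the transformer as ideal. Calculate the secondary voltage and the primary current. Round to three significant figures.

V_s = V_p × N_s/N_p = 230 × 36/314 = 26.369 V.
I_s = V_s/R = 26.369/6.12 = 4.3087 A.
I_p = I_s × N_s/N_p = 4.3087 × 36/314 = 0.494 A.

V_s ≈ 26.4 V, I_p ≈ 0.494 A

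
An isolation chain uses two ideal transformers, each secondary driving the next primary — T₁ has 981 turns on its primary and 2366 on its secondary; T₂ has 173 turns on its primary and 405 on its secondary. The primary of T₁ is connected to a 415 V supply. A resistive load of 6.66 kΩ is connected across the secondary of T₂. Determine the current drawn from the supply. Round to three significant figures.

Secondary of T₁: V = 415.00 × 2366/981 = 1000.9 V.
Secondary of T₂: V = 1000.9 × 405/173 = 2343.2 V.
I_load = 2343.2/6660 = 0.35183 A, so P_out = 2343.2 × 0.35183 = 824.39 W.
All ideal ⇒ P_in = P_out, so I_supply = 824.39/415 = 1.99 A.

I_supply ≈ 1.99 A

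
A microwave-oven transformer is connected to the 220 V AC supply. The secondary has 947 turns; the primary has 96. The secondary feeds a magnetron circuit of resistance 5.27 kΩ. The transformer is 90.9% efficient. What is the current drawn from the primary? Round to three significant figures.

V_s = 220 × 947/96 = 2170.2 V.
I_s = V_s/R = 2170.2/5270 = 0.41180 A.
P_out = V_s I_s = 2170.2 × 0.41180 = 893.70 W.
P_in = P_out/η = 893.70/0.909 = 983.17 W.
I_p = P_in/V_p = 983.17/220 = 4.47 A.

I_p ≈ 4.47 A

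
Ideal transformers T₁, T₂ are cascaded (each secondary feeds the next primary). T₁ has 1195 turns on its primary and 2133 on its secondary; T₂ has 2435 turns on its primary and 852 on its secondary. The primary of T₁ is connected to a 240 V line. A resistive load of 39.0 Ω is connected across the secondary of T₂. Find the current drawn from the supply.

After T₁: V = 240.00 × 2133/1195 = 428.38 V.
After T₂: V = 428.38 × 852/2435 = 149.89 V.
I_load = 149.89/39.0 = 3.8434 A, so P_out = 149.89 × 3.8434 = 576.08 W.
All ideal ⇒ P_in = P_out, so I_supply = 576.08/240 = 2.40 A.

I_supply ≈ 2.40 A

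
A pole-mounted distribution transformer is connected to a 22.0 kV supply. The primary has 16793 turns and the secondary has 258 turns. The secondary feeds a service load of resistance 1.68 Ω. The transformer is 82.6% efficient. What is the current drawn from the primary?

I_p ≈ 3.74 A

V_s = 22000 × 258/16793 = 338.00 V.
I_s = V_s/R = 338.00/1.68 = 201.19 A.
P_out = V_s I_s = 338.00 × 201.19 = 68002 W.
P_in = P_out/η = 68002/0.826 = 82326 W.
I_p = P_in/V_p = 82326/22000 = 3.74 A.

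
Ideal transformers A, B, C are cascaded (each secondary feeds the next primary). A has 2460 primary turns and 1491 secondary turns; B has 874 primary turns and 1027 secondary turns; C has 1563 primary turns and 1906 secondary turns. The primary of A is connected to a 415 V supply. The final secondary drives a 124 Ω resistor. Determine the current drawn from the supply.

After A: V = 415.00 × 1491/2460 = 251.53 V.
After B: V = 251.53 × 1027/874 = 295.56 V.
After C: V = 295.56 × 1906/1563 = 360.42 V.
I_load = 360.42/124 = 2.9066 A, so P_out = 360.42 × 2.9066 = 1047.6 W.
All ideal ⇒ P_in = P_out, so I_supply = 1047.6/415 = 2.52 A.

I_supply ≈ 2.52 A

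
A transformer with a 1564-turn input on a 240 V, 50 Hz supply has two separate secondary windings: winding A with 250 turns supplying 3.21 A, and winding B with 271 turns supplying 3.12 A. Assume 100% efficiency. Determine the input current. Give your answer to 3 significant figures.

I_in ≈ 1.05 A

V_A = 240 × 250/1564 = 38.363 V; V_B = 240 × 271/1564 = 41.586 V.
P_out = V_A I_A + V_B I_B = 38.363×3.21 + 41.586×3.12 = 123.15 + 129.75 = 252.89 W.
Ideal ⇒ P_in = P_out, so I_in = P_out/V_in = 252.89/240 = 1.05 A.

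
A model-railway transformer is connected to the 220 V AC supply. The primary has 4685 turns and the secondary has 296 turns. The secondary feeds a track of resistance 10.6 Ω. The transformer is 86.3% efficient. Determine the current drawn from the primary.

V_s = 220 × 296/4685 = 13.900 V.
I_s = V_s/R = 13.900/10.6 = 1.3113 A.
P_out = V_s I_s = 13.900 × 1.3113 = 18.227 W.
P_in = P_out/η = 18.227/0.863 = 21.120 W.
I_p = P_in/V_p = 21.120/220 = 0.0960 A.

I_p ≈ 0.0960 A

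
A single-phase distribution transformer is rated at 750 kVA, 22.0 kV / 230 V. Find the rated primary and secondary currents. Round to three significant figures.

I_p = S/V_p = 750000/22000 = 34.1 A.
I_s = S/V_s = 750000/230 = 3260 A.

I_p ≈ 34.1 A, I_s ≈ 3260 A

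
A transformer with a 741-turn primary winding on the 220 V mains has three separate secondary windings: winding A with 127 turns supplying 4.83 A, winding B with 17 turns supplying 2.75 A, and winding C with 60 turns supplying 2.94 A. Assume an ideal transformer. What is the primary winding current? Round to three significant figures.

I_p ≈ 1.13 A

V_A = 220 × 127/741 = 37.706 V; V_B = 220 × 17/741 = 5.0472 V; V_C = 220 × 60/741 = 17.814 V.
P_out = V_A I_A + V_B I_B + V_C I_C = 37.706×4.83 + 5.0472×2.75 + 17.814×2.94 = 182.12 + 13.880 + 52.372 = 248.37 W.
Ideal ⇒ P_in = P_out, so I_p = P_out/V_p = 248.37/220 = 1.13 A.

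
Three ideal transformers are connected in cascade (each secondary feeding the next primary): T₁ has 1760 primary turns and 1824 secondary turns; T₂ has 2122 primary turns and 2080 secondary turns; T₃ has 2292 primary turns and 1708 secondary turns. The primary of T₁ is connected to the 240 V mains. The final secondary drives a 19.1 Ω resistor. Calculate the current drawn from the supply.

I_supply ≈ 7.20 A

Secondary of T₁: V = 240.00 × 1824/1760 = 248.73 V.
Secondary of T₂: V = 248.73 × 2080/2122 = 243.80 V.
Secondary of T₃: V = 243.80 × 1708/2292 = 181.68 V.
I_load = 181.68/19.1 = 9.5122 A, so P_out = 181.68 × 9.5122 = 1728.2 W.
All ideal ⇒ P_in = P_out, so I_supply = 1728.2/240 = 7.20 A.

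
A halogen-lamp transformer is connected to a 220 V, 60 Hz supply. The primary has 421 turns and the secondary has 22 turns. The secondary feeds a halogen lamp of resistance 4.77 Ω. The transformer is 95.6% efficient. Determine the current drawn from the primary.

I_p ≈ 0.132 A

V_s = 220 × 22/421 = 11.496 V.
I_s = V_s/R = 11.496/4.77 = 2.4102 A.
P_out = V_s I_s = 11.496 × 2.4102 = 27.708 W.
P_in = P_out/η = 27.708/0.956 = 28.983 W.
I_p = P_in/V_p = 28.983/220 = 0.132 A.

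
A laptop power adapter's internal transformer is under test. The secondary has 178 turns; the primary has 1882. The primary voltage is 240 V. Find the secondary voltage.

V_s/V_p = N_s/N_p, so V_s = 240 × 178/1882 = 22.7 V.

V_s ≈ 22.7 V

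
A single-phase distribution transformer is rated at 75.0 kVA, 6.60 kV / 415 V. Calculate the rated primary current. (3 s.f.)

I_p = S/V_p = 75000/6600 = 11.4 A.

I_p ≈ 11.4 A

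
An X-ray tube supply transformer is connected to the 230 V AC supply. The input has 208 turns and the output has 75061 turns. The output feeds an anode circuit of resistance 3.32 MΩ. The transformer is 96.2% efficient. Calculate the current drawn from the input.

I_in ≈ 9.38 A

V_out = 230 × 75061/208 = 83000 V.
I_out = V_out/R = 83000/(3.32×10^6) = 0.025000 A.
P_out = V_out I_out = 83000 × 0.025000 = 2075.0 W.
P_in = P_out/η = 2075.0/0.962 = 2157.0 W.
I_in = P_in/V_in = 2157.0/230 = 9.38 A.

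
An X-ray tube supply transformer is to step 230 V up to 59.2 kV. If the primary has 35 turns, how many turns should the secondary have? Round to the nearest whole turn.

N_s/N_p = V_s/V_p, so N_s = 35 × 59200/230 = 9008.7 ≈ 9009 turns.

N_s = 9009 turns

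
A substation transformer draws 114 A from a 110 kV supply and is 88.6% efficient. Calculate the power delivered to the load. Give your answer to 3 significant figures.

P_out ≈ 1.11×10^7 W

P_in = V_p I_p = 110000 × 114 = 1.2540×10^7 W.
P_out = η P_in = 0.886 × 1.2540×10^7 = 1.11×10^7 W.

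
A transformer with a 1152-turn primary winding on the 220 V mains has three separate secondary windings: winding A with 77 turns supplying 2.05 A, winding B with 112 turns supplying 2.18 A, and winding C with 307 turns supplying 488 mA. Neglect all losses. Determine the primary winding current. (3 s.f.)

I_p ≈ 0.479 A

V_A = 220 × 77/1152 = 14.705 V; V_B = 220 × 112/1152 = 21.389 V; V_C = 220 × 307/1152 = 58.628 V.
P_out = V_A I_A + V_B I_B + V_C I_C = 14.705×2.05 + 21.389×2.18 + 58.628×0.488 = 30.145 + 46.628 + 28.611 = 105.38 W.
Ideal ⇒ P_in = P_out, so I_p = P_out/V_p = 105.38/220 = 0.479 A.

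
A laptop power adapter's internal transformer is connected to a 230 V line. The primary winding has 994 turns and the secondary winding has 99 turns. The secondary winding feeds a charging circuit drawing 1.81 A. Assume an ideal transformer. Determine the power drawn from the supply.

I_p = I_s × N_s/N_p = 1.81 × 99/994 = 0.18027 A.
P = V_p I_p = 230 × 0.18027 = 41.5 W.

P ≈ 41.5 W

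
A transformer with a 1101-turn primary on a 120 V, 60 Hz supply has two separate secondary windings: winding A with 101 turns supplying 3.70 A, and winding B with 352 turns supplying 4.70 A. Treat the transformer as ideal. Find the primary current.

V_A = 120 × 101/1101 = 11.008 V; V_B = 120 × 352/1101 = 38.365 V.
P_out = V_A I_A + V_B I_B = 11.008×3.70 + 38.365×4.70 = 40.730 + 180.32 = 221.05 W.
Ideal ⇒ P_in = P_out, so I_p = P_out/V_p = 221.05/120 = 1.84 A.

I_p ≈ 1.84 A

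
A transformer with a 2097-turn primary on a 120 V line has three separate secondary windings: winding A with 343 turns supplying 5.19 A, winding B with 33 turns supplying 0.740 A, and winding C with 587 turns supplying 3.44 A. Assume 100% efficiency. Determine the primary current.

V_A = 120 × 343/2097 = 19.628 V; V_B = 120 × 33/2097 = 1.8884 V; V_C = 120 × 587/2097 = 33.591 V.
P_out = V_A I_A + V_B I_B + V_C I_C = 19.628×5.19 + 1.8884×0.740 + 33.591×3.44 = 101.87 + 1.3974 + 115.55 = 218.82 W.
Ideal ⇒ P_in = P_out, so I_p = P_out/V_p = 218.82/120 = 1.82 A.

I_p ≈ 1.82 A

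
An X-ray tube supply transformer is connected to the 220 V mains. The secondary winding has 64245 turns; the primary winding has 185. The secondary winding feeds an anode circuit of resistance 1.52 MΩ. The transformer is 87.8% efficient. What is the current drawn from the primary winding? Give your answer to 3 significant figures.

I_p ≈ 19.9 A

V_s = 220 × 64245/185 = 76399 V.
I_s = V_s/R = 76399/(1.52×10^6) = 0.050263 A.
P_out = V_s I_s = 76399 × 0.050263 = 3840.1 W.
P_in = P_out/η = 3840.1/0.878 = 4373.6 W.
I_p = P_in/V_p = 4373.6/220 = 19.9 A.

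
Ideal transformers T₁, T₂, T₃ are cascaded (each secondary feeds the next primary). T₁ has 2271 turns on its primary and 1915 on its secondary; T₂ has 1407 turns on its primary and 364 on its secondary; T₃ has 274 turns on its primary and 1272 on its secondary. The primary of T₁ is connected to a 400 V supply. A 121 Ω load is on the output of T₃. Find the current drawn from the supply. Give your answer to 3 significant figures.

I_supply ≈ 3.39 A

After T₁: V = 400.00 × 1915/2271 = 337.30 V.
After T₂: V = 337.30 × 364/1407 = 87.261 V.
After T₃: V = 87.261 × 1272/274 = 405.09 V.
I_load = 405.09/121 = 3.3479 A, so P_out = 405.09 × 3.3479 = 1356.2 W.
All ideal ⇒ P_in = P_out, so I_supply = 1356.2/400 = 3.39 A.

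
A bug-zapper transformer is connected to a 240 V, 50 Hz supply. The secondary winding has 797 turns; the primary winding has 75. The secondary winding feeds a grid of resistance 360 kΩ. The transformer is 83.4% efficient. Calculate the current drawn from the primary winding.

V_s = 240 × 797/75 = 2550.4 V.
I_s = V_s/R = 2550.4/360000 = 0.0070844 A.
P_out = V_s I_s = 2550.4 × 0.0070844 = 18.068 W.
P_in = P_out/η = 18.068/0.834 = 21.664 W.
I_p = P_in/V_p = 21.664/240 = 0.0903 A.

I_p ≈ 0.0903 A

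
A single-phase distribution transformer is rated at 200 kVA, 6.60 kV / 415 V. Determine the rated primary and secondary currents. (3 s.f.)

I_p ≈ 30.3 A, I_s ≈ 482 A

I_p = S/V_p = 200000/6600 = 30.3 A.
I_s = S/V_s = 200000/415 = 482 A.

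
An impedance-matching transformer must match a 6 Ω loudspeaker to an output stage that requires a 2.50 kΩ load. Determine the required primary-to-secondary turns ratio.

N_p/N_s ≈ 20.4

Z_p/Z_s = (N_p/N_s)², so N_p/N_s = √(2500/6) = √417 = 20.4.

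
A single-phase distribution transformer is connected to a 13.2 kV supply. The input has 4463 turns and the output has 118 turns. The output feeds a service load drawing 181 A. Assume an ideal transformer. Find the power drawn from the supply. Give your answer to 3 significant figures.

P ≈ 63200 W

I_in = I_out × N_out/N_in = 181 × 118/4463 = 4.7856 A.
P = V_in I_in = 13200 × 4.7856 = 63200 W.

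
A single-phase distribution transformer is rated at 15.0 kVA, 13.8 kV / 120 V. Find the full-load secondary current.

I_s = S/V_s = 15000/120 = 125 A.

I_s ≈ 125 A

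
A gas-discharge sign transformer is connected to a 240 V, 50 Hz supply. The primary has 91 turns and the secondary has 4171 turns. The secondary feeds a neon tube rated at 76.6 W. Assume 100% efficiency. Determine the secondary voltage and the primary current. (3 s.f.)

V_s = V_p × N_s/N_p = 240 × 4171/91 = 11000 V.
I_s = P/V_s = 76.6/11000 = 0.0069634 A.
I_p = I_s × N_s/N_p = 0.0069634 × 4171/91 = 0.319 A.

V_s ≈ 11000 V, I_p ≈ 0.319 A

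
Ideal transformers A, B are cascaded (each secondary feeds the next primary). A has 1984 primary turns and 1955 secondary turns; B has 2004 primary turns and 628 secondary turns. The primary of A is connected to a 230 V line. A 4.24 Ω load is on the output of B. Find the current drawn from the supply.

After A: V = 230.00 × 1955/1984 = 226.64 V.
After B: V = 226.64 × 628/2004 = 71.022 V.
I_load = 71.022/4.24 = 16.751 A, so P_out = 71.022 × 16.751 = 1189.7 W.
All ideal ⇒ P_in = P_out, so I_supply = 1189.7/230 = 5.17 A.

I_supply ≈ 5.17 A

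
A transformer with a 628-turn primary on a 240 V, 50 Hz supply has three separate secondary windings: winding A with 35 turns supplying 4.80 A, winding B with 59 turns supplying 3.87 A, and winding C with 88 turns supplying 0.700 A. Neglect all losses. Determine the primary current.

V_A = 240 × 35/628 = 13.376 V; V_B = 240 × 59/628 = 22.548 V; V_C = 240 × 88/628 = 33.631 V.
P_out = V_A I_A + V_B I_B + V_C I_C = 13.376×4.80 + 22.548×3.87 + 33.631×0.700 = 64.204 + 87.260 + 23.541 = 175.01 W.
Ideal ⇒ P_in = P_out, so I_p = P_out/V_p = 175.01/240 = 0.729 A.

I_p ≈ 0.729 A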